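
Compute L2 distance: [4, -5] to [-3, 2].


d = √((4+ 3)² + (-5-2)²)
  = √(49 + 49)
  = √98 = 9.8995

9.8995


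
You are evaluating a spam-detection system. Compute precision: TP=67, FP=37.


Precision = TP/(TP+FP)
= 67/(67+37)
= 67/104 = 64.42%

64.42%


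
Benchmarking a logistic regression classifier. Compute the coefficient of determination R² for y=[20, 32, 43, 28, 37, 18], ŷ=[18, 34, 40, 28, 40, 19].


ȳ = 29.6667
SS_res = Σ(y-ŷ)² = 27
SS_tot = Σ(y-ȳ)² = 469.33
R² = 1 - SS_res/SS_tot = 1 - 0.0575 = 0.9425

0.9425


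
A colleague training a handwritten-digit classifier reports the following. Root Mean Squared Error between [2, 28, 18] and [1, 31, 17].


MSE = 11/3 = 3.6667
RMSE = √(11/3) = 1.9149

1.9149


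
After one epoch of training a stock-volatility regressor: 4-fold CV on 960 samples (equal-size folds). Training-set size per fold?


Fold size = 960/4 = 240
Training per fold = 960 - 240 = 720

720


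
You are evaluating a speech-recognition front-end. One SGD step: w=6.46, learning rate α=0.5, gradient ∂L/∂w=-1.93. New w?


w_new = w - α·∇
= 6.46 - 0.5·-1.93
= 6.46 + 0.965
= 7.425

7.425


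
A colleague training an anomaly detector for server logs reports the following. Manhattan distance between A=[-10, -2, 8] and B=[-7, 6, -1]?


d = |-10+ 7| + |-2-6| + |8+ 1|
  = 3 + 8 + 9
  = 20

20


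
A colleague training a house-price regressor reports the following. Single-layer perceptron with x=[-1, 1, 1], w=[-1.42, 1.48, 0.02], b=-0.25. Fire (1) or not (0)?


z = (-1)·(-1.42) + (1)·(1.48) + (1)·(0.02) - 0.25
  = 2.67
step(z) = 1 (z≥0)

1


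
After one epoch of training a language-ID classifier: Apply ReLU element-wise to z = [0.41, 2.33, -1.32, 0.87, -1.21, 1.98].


ReLU(0.41) = max(0, 0.41) = 0.41
ReLU(2.33) = max(0, 2.33) = 2.33
ReLU(-1.32) = max(0, -1.32) = 0.0
ReLU(0.87) = max(0, 0.87) = 0.87
ReLU(-1.21) = max(0, -1.21) = 0.0
ReLU(1.98) = max(0, 1.98) = 1.98
result = [0.41, 2.33, 0.0, 0.87, 0.0, 1.98]

[0.41, 2.33, 0.0, 0.87, 0.0, 1.98]


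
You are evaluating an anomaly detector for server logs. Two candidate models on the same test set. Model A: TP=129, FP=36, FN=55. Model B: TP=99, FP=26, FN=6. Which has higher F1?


Model A: P=129/165=0.7818, R=129/184=0.7011, F1=2PR/(P+R)=2TP/(2TP+FP+FN)=258/349=0.7393
Model B: P=99/125=0.792, R=99/105=0.9429, F1=2PR/(P+R)=2TP/(2TP+FP+FN)=198/230=0.8609
0.7393 < 0.8609 → Model B

Model B


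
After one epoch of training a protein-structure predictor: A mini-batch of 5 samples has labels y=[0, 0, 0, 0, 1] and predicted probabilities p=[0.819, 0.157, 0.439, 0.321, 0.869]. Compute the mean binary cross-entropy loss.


L[0] = -ln(1-0.819) = -ln(0.181) = 1.7093
L[1] = -ln(1-0.157) = -ln(0.843) = 0.1708
L[2] = -ln(1-0.439) = -ln(0.561) = 0.578
L[3] = -ln(1-0.321) = -ln(0.679) = 0.3871
L[4] = -ln(0.869) = 0.1404
mean = (1.7093 + 0.1708 + 0.578 + 0.3871 + 0.1404)/5 = 0.5971

0.5971


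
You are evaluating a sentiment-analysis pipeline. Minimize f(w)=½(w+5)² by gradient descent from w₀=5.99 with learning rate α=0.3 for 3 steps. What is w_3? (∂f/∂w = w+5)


step 1: grad = 5.99+5 = 10.99; w = 5.99 - 0.3·(10.99) = 2.693
step 2: grad = 2.693+5 = 7.693; w = 2.693 - 0.3·(7.693) = 0.3851
step 3: grad = 0.3851+5 = 5.3851; w = 0.3851 - 0.3·(5.3851) = -1.23043

-1.23043


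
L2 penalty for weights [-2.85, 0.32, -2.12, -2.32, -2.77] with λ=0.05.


‖w‖₂² = (-2.85)² + (0.32)² + (-2.12)² + (-2.32)² + (-2.77)²
     = 8.1225 + 0.1024 + 4.4944 + 5.3824 + 7.6729
     = 25.7746
λ·‖w‖₂² = 0.05·25.7746 = 1.28873

1.28873


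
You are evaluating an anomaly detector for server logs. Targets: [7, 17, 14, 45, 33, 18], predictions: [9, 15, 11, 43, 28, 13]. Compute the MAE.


Absolute errors: |7-9|=2, |17-15|=2, |14-11|=3, |45-43|=2, |33-28|=5, |18-13|=5
Sum = 19
MAE = 19/6 = 19/6

19/6


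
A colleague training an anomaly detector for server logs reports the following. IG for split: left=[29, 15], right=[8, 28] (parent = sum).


Parent = [37, 43], H_parent = 0.9959
H_left = 0.9257 (n=44), H_right = 0.7642 (n=36)
H_children = (44/80)·0.9257 + (36/80)·0.7642 = 0.853
IG = 0.9959 - 0.853 = 0.1429

0.1429


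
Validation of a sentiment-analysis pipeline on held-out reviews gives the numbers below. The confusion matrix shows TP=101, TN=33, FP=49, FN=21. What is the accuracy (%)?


Accuracy = (TP+TN)/(TP+TN+FP+FN)
= (101+33)/(204)
= 134/204 = 65.69%

65.69%


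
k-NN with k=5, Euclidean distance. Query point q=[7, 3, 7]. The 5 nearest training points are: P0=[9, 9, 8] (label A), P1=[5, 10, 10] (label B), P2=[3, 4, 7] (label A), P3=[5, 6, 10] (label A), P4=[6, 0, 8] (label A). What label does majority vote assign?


d(q,P0) = 6.4031  (label A)
d(q,P1) = 7.874  (label B)
d(q,P2) = 4.1231  (label A)
d(q,P3) = 4.6904  (label A)
d(q,P4) = 3.3166  (label A)
Votes: A=4, B=1
Majority → A

A


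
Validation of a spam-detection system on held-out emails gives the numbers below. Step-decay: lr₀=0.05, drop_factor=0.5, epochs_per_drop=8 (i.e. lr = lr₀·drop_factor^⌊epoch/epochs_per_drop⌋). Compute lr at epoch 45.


n_drops = ⌊45/8⌋ = 5
lr = 0.05·0.5^5 = 0.05·0.03125 = 0.0015625

0.0015625


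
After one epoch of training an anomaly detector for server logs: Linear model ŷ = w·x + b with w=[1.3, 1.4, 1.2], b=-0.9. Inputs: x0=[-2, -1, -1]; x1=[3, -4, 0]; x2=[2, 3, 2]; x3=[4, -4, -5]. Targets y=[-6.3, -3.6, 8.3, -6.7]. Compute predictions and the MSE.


ŷ0 = (1.3)·(-2) + (1.4)·(-1) + (1.2)·(-1) - 0.9 = -6.1
ŷ1 = (1.3)·(3) + (1.4)·(-4) + (1.2)·(0) - 0.9 = -2.6
ŷ2 = (1.3)·(2) + (1.4)·(3) + (1.2)·(2) - 0.9 = 8.3
ŷ3 = (1.3)·(4) + (1.4)·(-4) + (1.2)·(-5) - 0.9 = -7.3
errors² = [0.04, 1.0, 0.0, 0.36]
MSE = 1.4000/4 = 0.35

0.35


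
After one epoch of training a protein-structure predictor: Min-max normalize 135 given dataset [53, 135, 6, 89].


min=6, max=135
(135-6)/(135-6) = 129/129 = 1.0

1.0


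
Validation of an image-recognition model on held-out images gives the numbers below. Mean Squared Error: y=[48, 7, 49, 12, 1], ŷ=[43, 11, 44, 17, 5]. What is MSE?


Squared errors: (48-43)²=25, (7-11)²=16, (49-44)²=25, (12-17)²=25, (1-5)²=16
Sum = 107
MSE = 107/5 = 107/5

107/5


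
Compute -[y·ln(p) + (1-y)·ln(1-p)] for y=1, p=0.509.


BCE = -[y·ln(p) + (1-y)·ln(1-p)]
= -1·ln(0.509) - 0
= -ln(0.509) = 0.6753

0.6753


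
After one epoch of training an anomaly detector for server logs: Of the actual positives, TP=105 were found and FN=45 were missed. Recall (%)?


Recall = TP/(TP+FN)
= 105/(105+45)
= 105/150 = 70.0%

70.0%


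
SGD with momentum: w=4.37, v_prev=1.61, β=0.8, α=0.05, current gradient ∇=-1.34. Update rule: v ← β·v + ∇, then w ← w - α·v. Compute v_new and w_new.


v_new = 0.8·1.61 - 1.34 = 1.288 - 1.34 = -0.052
w_new = 4.37 - 0.05·-0.052 = 4.37 + 0.0026 = 4.3726

v_new=-0.052, w_new=4.3726


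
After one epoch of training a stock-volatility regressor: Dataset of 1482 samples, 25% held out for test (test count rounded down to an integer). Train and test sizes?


Test = ⌊1482·25/100⌋ = 370
Train = 1482 - 370 = 1112

Train: 1112, Test: 370


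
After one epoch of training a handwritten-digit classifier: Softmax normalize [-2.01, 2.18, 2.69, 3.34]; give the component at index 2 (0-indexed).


Exponentials: e^-2.01=0.134, e^2.18=8.8463, e^2.69=14.7317, e^3.34=28.2191
Sum = 51.9311
Softmax = [0.0026, 0.1703, 0.2837, 0.5434]
p[2] = 14.7317/51.9311 = 0.2837

0.2837


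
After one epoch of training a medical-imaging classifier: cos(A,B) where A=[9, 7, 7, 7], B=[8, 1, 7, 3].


A·B = 9·8 + 7·1 + 7·7 + 7·3 = 149
‖A‖ = √228 = 15.0997, ‖B‖ = √123 = 11.0905
cos = 149/(√228·√123) = 149/√28044 = 0.8897

0.8897


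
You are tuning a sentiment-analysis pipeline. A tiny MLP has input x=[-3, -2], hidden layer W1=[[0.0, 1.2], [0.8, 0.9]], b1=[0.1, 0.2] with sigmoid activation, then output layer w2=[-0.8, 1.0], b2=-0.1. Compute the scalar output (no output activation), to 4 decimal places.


z1[0] = (0.0)·(-3) + (1.2)·(-2) + 0.1 = -2.3
z1[1] = (0.8)·(-3) + (0.9)·(-2) + 0.2 = -4.0
h = sigmoid(z1) = [0.0911, 0.018]
output = (-0.8)·(0.0911) + (1.0)·(0.018) - 0.1 = -0.1549

-0.1549


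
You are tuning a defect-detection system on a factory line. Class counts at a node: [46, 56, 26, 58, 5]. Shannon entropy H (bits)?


Probabilities: [46/191, 56/191, 26/191, 58/191, 5/191] ≈ [0.2408, 0.2932, 0.1361, 0.3037, 0.0262]
H = -((46/191)·log₂(46/191) + (56/191)·log₂(56/191) + (26/191)·log₂(26/191) + (58/191)·log₂(58/191) + (5/191)·log₂(5/191))
  = 2.065 bits

2.065 bits


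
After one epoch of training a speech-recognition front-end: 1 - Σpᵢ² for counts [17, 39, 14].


Probabilities: [17/70, 39/70, 14/70] ≈ [0.2429, 0.5571, 0.2]
Σpᵢ² = (289 + 1521 + 196)/70² = 2006/4900
Gini = 1 - Σpᵢ² = 1 - 2006/4900 = 0.5906

0.5906


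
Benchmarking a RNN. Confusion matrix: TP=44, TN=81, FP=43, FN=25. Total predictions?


Total = TP + TN + FP + FN
= 44 + 81 + 43 + 25
= 193
(Predicted positive: 87, predicted negative: 106)

193


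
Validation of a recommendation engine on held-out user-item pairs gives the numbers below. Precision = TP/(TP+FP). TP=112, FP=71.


Precision = TP/(TP+FP)
= 112/(112+71)
= 112/183 = 61.2%

61.2%


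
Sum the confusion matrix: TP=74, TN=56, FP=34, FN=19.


Total = TP + TN + FP + FN
= 74 + 56 + 34 + 19
= 183
(Predicted positive: 108, predicted negative: 75)

183


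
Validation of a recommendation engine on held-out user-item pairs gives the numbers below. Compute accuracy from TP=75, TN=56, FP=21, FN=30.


Accuracy = (TP+TN)/(TP+TN+FP+FN)
= (75+56)/(182)
= 131/182 = 71.98%

71.98%


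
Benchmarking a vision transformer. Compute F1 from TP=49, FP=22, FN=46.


Precision = 49/71 = 0.6901
Recall = 49/95 = 0.5158
F1 = 2·P·R/(P+R) = 2·TP/(2·TP+FP+FN) = 98/(98+22+46) = 98/166 = 0.5904

0.5904


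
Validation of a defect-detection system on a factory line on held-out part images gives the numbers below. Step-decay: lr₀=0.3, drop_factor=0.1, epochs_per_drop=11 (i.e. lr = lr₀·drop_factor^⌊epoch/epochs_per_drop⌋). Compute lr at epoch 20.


n_drops = ⌊20/11⌋ = 1
lr = 0.3·0.1^1 = 0.3·0.1 = 0.03

0.03


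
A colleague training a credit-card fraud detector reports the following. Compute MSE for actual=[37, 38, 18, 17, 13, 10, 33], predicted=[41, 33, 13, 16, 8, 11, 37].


Squared errors: (37-41)²=16, (38-33)²=25, (18-13)²=25, (17-16)²=1, (13-8)²=25, (10-11)²=1, (33-37)²=16
Sum = 109
MSE = 109/7 = 109/7

109/7


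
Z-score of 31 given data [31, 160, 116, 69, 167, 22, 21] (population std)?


μ = 83.7143, σ = 59.2036
z = (31 - 83.7143)/59.2036 = -0.8904

-0.8904


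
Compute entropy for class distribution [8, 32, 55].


Probabilities: [8/95, 32/95, 55/95] ≈ [0.0842, 0.3368, 0.5789]
H = -((8/95)·log₂(8/95) + (32/95)·log₂(32/95) + (55/95)·log₂(55/95))
  = 1.2859 bits

1.2859 bits


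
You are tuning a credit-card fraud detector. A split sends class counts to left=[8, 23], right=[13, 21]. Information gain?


Parent = [21, 44], H_parent = 0.9077
H_left = 0.8238 (n=31), H_right = 0.9597 (n=34)
H_children = (31/65)·0.8238 + (34/65)·0.9597 = 0.8949
IG = 0.9077 - 0.8949 = 0.0128

0.0128


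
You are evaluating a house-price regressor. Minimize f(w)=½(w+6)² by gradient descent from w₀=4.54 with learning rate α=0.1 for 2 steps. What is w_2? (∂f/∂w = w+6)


step 1: grad = 4.54+6 = 10.54; w = 4.54 - 0.1·(10.54) = 3.486
step 2: grad = 3.486+6 = 9.486; w = 3.486 - 0.1·(9.486) = 2.5374

2.5374


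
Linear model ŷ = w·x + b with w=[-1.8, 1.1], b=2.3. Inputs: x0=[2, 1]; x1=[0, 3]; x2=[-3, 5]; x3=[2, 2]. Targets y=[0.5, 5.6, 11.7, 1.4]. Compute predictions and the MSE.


ŷ0 = (-1.8)·(2) + (1.1)·(1) + 2.3 = -0.2
ŷ1 = (-1.8)·(0) + (1.1)·(3) + 2.3 = 5.6
ŷ2 = (-1.8)·(-3) + (1.1)·(5) + 2.3 = 13.2
ŷ3 = (-1.8)·(2) + (1.1)·(2) + 2.3 = 0.9
errors² = [0.49, 0.0, 2.25, 0.25]
MSE = 2.9900/4 = 0.7475

0.7475


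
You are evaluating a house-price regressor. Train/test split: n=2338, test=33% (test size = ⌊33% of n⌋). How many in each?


Test = ⌊2338·33/100⌋ = 771
Train = 2338 - 771 = 1567

Train: 1567, Test: 771


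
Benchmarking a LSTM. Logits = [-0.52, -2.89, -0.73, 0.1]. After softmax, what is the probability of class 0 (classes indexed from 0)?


Exponentials: e^-0.52=0.5945, e^-2.89=0.0556, e^-0.73=0.4819, e^0.1=1.1052
Sum = 2.2372
Softmax = [0.2657, 0.0248, 0.2154, 0.494]
p[0] = 0.5945/2.2372 = 0.2657

0.2657


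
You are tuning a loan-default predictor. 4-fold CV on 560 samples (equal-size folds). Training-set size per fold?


Fold size = 560/4 = 140
Training per fold = 560 - 140 = 420

420


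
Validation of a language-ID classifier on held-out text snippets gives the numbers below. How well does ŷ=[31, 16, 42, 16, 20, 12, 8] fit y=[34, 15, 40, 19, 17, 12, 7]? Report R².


ȳ = 20.5714
SS_res = Σ(y-ŷ)² = 33
SS_tot = Σ(y-ȳ)² = 861.71
R² = 1 - SS_res/SS_tot = 1 - 0.0383 = 0.9617

0.9617


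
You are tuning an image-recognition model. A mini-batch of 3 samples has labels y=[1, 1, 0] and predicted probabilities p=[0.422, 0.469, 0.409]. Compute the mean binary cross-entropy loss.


L[0] = -ln(0.422) = 0.8627
L[1] = -ln(0.469) = 0.7572
L[2] = -ln(1-0.409) = -ln(0.591) = 0.5259
mean = (0.8627 + 0.7572 + 0.5259)/3 = 0.7153

0.7153


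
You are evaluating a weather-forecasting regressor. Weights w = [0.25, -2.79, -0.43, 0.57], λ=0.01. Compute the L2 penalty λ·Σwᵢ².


‖w‖₂² = (0.25)² + (-2.79)² + (-0.43)² + (0.57)²
     = 0.0625 + 7.7841 + 0.1849 + 0.3249
     = 8.3564
λ·‖w‖₂² = 0.01·8.3564 = 0.083564

0.083564


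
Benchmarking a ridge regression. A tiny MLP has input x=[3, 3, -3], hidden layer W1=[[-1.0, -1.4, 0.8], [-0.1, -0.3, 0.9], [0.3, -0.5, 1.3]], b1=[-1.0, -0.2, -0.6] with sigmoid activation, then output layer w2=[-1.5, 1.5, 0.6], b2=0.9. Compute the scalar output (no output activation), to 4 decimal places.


z1[0] = (-1.0)·(3) + (-1.4)·(3) + (0.8)·(-3) - 1.0 = -10.6
z1[1] = (-0.1)·(3) + (-0.3)·(3) + (0.9)·(-3) - 0.2 = -4.1
z1[2] = (0.3)·(3) + (-0.5)·(3) + (1.3)·(-3) - 0.6 = -5.1
h = sigmoid(z1) = [0.0, 0.0163, 0.0061]
output = (-1.5)·(0.0) + (1.5)·(0.0163) + (0.6)·(0.0061) + 0.9 = 0.9281

0.9281


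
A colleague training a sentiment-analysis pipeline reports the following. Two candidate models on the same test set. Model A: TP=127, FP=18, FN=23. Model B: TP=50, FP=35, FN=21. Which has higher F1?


Model A: P=127/145=0.8759, R=127/150=0.8467, F1=2PR/(P+R)=2TP/(2TP+FP+FN)=254/295=0.861
Model B: P=50/85=0.5882, R=50/71=0.7042, F1=2PR/(P+R)=2TP/(2TP+FP+FN)=100/156=0.641
0.861 > 0.641 → Model A

Model A


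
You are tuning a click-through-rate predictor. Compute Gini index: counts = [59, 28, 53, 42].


Probabilities: [59/182, 28/182, 53/182, 42/182] ≈ [0.3242, 0.1538, 0.2912, 0.2308]
Σpᵢ² = (3481 + 784 + 2809 + 1764)/182² = 8838/33124
Gini = 1 - Σpᵢ² = 1 - 8838/33124 = 0.7332

0.7332


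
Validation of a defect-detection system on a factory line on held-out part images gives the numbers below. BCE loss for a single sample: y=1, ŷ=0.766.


BCE = -[y·ln(p) + (1-y)·ln(1-p)]
= -1·ln(0.766) - 0
= -ln(0.766) = 0.2666

0.2666


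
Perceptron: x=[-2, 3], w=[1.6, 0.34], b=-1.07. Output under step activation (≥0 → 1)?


z = (-2)·(1.6) + (3)·(0.34) - 1.07
  = -3.25
step(z) = 0 (z<0)

0


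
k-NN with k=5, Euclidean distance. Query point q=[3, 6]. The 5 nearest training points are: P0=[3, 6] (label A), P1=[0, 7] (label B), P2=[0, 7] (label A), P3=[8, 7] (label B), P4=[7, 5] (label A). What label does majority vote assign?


d(q,P0) = 0.0  (label A)
d(q,P1) = 3.1623  (label B)
d(q,P2) = 3.1623  (label A)
d(q,P3) = 5.099  (label B)
d(q,P4) = 4.1231  (label A)
Votes: A=3, B=2
Majority → A

A


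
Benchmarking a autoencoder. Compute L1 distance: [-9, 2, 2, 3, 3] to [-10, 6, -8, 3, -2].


d = |-9+ 10| + |2-6| + |2+ 8| + |3-3| + |3+ 2|
  = 1 + 4 + 10 + 0 + 5
  = 20

20


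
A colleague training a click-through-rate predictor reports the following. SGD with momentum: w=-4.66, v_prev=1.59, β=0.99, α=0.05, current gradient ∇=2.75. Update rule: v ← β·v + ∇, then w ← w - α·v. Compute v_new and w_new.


v_new = 0.99·1.59 + 2.75 = 1.5741 + 2.75 = 4.3241
w_new = -4.66 - 0.05·4.3241 = -4.66 - 0.216205 = -4.876205

v_new=4.3241, w_new=-4.876205


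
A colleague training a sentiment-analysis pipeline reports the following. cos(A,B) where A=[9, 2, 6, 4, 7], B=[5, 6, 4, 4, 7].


A·B = 9·5 + 2·6 + 6·4 + 4·4 + 7·7 = 146
‖A‖ = √186 = 13.6382, ‖B‖ = √142 = 11.9164
cos = 146/(√186·√142) = 146/√26412 = 0.8984

0.8984


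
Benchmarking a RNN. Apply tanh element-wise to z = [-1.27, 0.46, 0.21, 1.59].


tanh(-1.27) = -0.8538
tanh(0.46) = 0.4301
tanh(0.21) = 0.207
tanh(1.59) = 0.9201
result = [-0.8538, 0.4301, 0.207, 0.9201]

[-0.8538, 0.4301, 0.207, 0.9201]


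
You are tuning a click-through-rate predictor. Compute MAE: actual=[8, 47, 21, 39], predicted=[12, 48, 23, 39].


Absolute errors: |8-12|=4, |47-48|=1, |21-23|=2, |39-39|=0
Sum = 7
MAE = 7/4 = 7/4

7/4


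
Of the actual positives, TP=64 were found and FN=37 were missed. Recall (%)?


Recall = TP/(TP+FN)
= 64/(64+37)
= 64/101 = 63.37%

63.37%


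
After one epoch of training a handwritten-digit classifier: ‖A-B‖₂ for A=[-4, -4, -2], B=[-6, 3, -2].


d = √((-4+ 6)² + (-4-3)² + (-2+ 2)²)
  = √(4 + 49 + 0)
  = √53 = 7.2801

7.2801


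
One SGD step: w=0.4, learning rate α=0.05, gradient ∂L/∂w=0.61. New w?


w_new = w - α·∇
= 0.4 - 0.05·0.61
= 0.4 - 0.0305
= 0.3695

0.3695


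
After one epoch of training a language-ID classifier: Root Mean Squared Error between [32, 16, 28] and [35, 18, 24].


MSE = 29/3 = 9.6667
RMSE = √(29/3) = 3.1091

3.1091


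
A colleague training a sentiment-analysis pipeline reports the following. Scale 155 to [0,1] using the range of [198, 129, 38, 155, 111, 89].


min=38, max=198
(155-38)/(198-38) = 117/160 = 0.7312

0.7312


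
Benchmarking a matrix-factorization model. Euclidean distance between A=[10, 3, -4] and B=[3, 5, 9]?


d = √((10-3)² + (3-5)² + (-4-9)²)
  = √(49 + 4 + 169)
  = √222 = 14.8997

14.8997


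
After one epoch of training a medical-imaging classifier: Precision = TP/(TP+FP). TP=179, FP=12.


Precision = TP/(TP+FP)
= 179/(179+12)
= 179/191 = 93.72%

93.72%


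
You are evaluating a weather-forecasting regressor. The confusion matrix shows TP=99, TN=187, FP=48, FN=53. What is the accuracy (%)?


Accuracy = (TP+TN)/(TP+TN+FP+FN)
= (99+187)/(387)
= 286/387 = 73.9%

73.9%


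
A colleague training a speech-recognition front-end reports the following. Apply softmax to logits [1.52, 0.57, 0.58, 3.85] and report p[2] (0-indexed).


Exponentials: e^1.52=4.5722, e^0.57=1.7683, e^0.58=1.786, e^3.85=46.9931
Sum = 55.1196
Softmax = [0.083, 0.0321, 0.0324, 0.8526]
p[2] = 1.786/55.1196 = 0.0324

0.0324


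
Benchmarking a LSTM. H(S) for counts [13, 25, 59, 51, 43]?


Probabilities: [13/191, 25/191, 59/191, 51/191, 43/191] ≈ [0.0681, 0.1309, 0.3089, 0.267, 0.2251]
H = -((13/191)·log₂(13/191) + (25/191)·log₂(25/191) + (59/191)·log₂(59/191) + (51/191)·log₂(51/191) + (43/191)·log₂(43/191))
  = 2.1643 bits

2.1643 bits


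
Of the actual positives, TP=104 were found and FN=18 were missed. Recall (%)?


Recall = TP/(TP+FN)
= 104/(104+18)
= 104/122 = 85.25%

85.25%


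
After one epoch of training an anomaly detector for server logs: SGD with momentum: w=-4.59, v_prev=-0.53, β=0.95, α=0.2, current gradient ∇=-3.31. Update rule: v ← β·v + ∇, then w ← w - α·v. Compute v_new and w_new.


v_new = 0.95·-0.53 - 3.31 = -0.5035 - 3.31 = -3.8135
w_new = -4.59 - 0.2·-3.8135 = -4.59 + 0.7627 = -3.8273

v_new=-3.8135, w_new=-3.8273


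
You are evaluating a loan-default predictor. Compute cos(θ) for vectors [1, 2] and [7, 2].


A·B = 1·7 + 2·2 = 11
‖A‖ = √5 = 2.2361, ‖B‖ = √53 = 7.2801
cos = 11/(√5·√53) = 11/√265 = 0.6757

0.6757


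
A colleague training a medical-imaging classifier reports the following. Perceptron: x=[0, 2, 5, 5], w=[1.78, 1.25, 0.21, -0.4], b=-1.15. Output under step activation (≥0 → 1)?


z = (0)·(1.78) + (2)·(1.25) + (5)·(0.21) + (5)·(-0.4) - 1.15
  = 0.4
step(z) = 1 (z≥0)

1


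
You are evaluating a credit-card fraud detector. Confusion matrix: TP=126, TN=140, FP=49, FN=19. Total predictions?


Total = TP + TN + FP + FN
= 126 + 140 + 49 + 19
= 334
(Predicted positive: 175, predicted negative: 159)

334


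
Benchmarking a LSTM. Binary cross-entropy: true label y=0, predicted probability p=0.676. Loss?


BCE = -[y·ln(p) + (1-y)·ln(1-p)]
= -0 - 1·ln(1-0.676)
= -ln(0.324) = 1.127

1.127


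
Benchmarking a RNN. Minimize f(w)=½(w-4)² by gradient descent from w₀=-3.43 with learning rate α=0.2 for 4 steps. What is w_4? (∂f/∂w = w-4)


step 1: grad = -3.43-4 = -7.43; w = -3.43 - 0.2·(-7.43) = -1.944
step 2: grad = -1.944-4 = -5.944; w = -1.944 - 0.2·(-5.944) = -0.7552
step 3: grad = -0.7552-4 = -4.7552; w = -0.7552 - 0.2·(-4.7552) = 0.19584
step 4: grad = 0.19584-4 = -3.80416; w = 0.19584 - 0.2·(-3.80416) = 0.956672

0.956672


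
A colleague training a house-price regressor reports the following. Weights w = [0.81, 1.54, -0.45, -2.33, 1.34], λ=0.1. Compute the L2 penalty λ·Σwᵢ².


‖w‖₂² = (0.81)² + (1.54)² + (-0.45)² + (-2.33)² + (1.34)²
     = 0.6561 + 2.3716 + 0.2025 + 5.4289 + 1.7956
     = 10.4547
λ·‖w‖₂² = 0.1·10.4547 = 1.04547

1.04547


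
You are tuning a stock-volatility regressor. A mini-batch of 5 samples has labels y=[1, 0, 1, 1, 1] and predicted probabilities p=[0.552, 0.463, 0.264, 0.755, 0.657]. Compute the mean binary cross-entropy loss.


L[0] = -ln(0.552) = 0.5942
L[1] = -ln(1-0.463) = -ln(0.537) = 0.6218
L[2] = -ln(0.264) = 1.3318
L[3] = -ln(0.755) = 0.281
L[4] = -ln(0.657) = 0.4201
mean = (0.5942 + 0.6218 + 1.3318 + 0.281 + 0.4201)/5 = 0.6498

0.6498


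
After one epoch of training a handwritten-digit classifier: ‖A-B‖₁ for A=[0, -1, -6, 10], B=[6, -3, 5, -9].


d = |0-6| + |-1+ 3| + |-6-5| + |10+ 9|
  = 6 + 2 + 11 + 19
  = 38

38


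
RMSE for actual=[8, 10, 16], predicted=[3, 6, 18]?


MSE = 45/3 = 15
RMSE = √(45/3) = 3.873

3.873


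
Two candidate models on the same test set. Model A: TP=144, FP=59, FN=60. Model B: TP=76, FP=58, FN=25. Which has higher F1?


Model A: P=144/203=0.7094, R=144/204=0.7059, F1=2PR/(P+R)=2TP/(2TP+FP+FN)=288/407=0.7076
Model B: P=76/134=0.5672, R=76/101=0.7525, F1=2PR/(P+R)=2TP/(2TP+FP+FN)=152/235=0.6468
0.7076 > 0.6468 → Model A

Model A


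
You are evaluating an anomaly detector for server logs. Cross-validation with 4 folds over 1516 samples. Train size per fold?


Fold size = 1516/4 = 379
Training per fold = 1516 - 379 = 1137

1137


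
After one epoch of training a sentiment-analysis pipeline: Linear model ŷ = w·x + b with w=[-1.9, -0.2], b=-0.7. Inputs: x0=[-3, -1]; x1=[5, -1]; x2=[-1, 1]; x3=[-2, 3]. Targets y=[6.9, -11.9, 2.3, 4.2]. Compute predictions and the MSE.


ŷ0 = (-1.9)·(-3) + (-0.2)·(-1) - 0.7 = 5.2
ŷ1 = (-1.9)·(5) + (-0.2)·(-1) - 0.7 = -10.0
ŷ2 = (-1.9)·(-1) + (-0.2)·(1) - 0.7 = 1.0
ŷ3 = (-1.9)·(-2) + (-0.2)·(3) - 0.7 = 2.5
errors² = [2.89, 3.61, 1.69, 2.89]
MSE = 11.0800/4 = 2.77

2.77


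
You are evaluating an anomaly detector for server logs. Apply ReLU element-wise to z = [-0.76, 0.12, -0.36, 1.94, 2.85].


ReLU(-0.76) = max(0, -0.76) = 0.0
ReLU(0.12) = max(0, 0.12) = 0.12
ReLU(-0.36) = max(0, -0.36) = 0.0
ReLU(1.94) = max(0, 1.94) = 1.94
ReLU(2.85) = max(0, 2.85) = 2.85
result = [0.0, 0.12, 0.0, 1.94, 2.85]

[0.0, 0.12, 0.0, 1.94, 2.85]


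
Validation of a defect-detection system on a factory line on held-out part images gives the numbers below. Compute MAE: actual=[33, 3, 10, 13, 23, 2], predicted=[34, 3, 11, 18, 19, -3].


Absolute errors: |33-34|=1, |3-3|=0, |10-11|=1, |13-18|=5, |23-19|=4, |2+ 3|=5
Sum = 16
MAE = 16/6 = 8/3

8/3


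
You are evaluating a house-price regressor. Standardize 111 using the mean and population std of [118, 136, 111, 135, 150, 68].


μ = 119.6667, σ = 26.3607
z = (111 - 119.6667)/26.3607 = -0.3288

-0.3288


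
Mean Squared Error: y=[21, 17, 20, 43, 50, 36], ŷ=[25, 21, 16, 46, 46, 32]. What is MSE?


Squared errors: (21-25)²=16, (17-21)²=16, (20-16)²=16, (43-46)²=9, (50-46)²=16, (36-32)²=16
Sum = 89
MSE = 89/6 = 89/6

89/6


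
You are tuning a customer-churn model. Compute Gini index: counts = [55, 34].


Probabilities: [55/89, 34/89] ≈ [0.618, 0.382]
Σpᵢ² = (3025 + 1156)/89² = 4181/7921
Gini = 1 - Σpᵢ² = 1 - 4181/7921 = 0.4722

0.4722


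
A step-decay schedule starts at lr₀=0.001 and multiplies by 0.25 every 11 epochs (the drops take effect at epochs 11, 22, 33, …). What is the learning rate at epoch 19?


n_drops = ⌊19/11⌋ = 1
lr = 0.001·0.25^1 = 0.001·0.25 = 0.00025

0.00025


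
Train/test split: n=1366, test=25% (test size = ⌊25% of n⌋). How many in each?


Test = ⌊1366·25/100⌋ = 341
Train = 1366 - 341 = 1025

Train: 1025, Test: 341


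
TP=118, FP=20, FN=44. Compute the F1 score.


Precision = 118/138 = 0.8551
Recall = 118/162 = 0.7284
F1 = 2·P·R/(P+R) = 2·TP/(2·TP+FP+FN) = 236/(236+20+44) = 236/300 = 0.7867

0.7867


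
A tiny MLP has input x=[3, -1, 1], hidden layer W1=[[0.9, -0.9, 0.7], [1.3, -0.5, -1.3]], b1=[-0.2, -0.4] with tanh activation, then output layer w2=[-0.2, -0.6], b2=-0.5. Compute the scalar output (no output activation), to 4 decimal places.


z1[0] = (0.9)·(3) + (-0.9)·(-1) + (0.7)·(1) - 0.2 = 4.1
z1[1] = (1.3)·(3) + (-0.5)·(-1) + (-1.3)·(1) - 0.4 = 2.7
h = tanh(z1) = [0.9995, 0.991]
output = (-0.2)·(0.9995) + (-0.6)·(0.991) - 0.5 = -1.2945

-1.2945


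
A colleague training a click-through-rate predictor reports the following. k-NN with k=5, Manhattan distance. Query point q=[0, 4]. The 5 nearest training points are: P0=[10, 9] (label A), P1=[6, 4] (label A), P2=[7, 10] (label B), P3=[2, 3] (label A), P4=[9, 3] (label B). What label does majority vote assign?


d(q,P0) = 15  (label A)
d(q,P1) = 6  (label A)
d(q,P2) = 13  (label B)
d(q,P3) = 3  (label A)
d(q,P4) = 10  (label B)
Votes: A=3, B=2
Majority → A

A


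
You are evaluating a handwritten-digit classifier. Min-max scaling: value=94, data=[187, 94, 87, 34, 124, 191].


min=34, max=191
(94-34)/(191-34) = 60/157 = 0.3822

0.3822


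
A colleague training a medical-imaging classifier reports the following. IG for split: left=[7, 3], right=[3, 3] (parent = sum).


Parent = [10, 6], H_parent = 0.9544
H_left = 0.8813 (n=10), H_right = 1 (n=6)
H_children = (10/16)·0.8813 + (6/16)·1 = 0.9258
IG = 0.9544 - 0.9258 = 0.0286

0.0286


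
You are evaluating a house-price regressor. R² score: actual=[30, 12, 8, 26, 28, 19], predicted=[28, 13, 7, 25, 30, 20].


ȳ = 20.5
SS_res = Σ(y-ŷ)² = 12
SS_tot = Σ(y-ȳ)² = 407.5
R² = 1 - SS_res/SS_tot = 1 - 0.0294 = 0.9706

0.9706


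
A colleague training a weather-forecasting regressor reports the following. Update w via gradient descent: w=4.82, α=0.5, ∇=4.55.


w_new = w - α·∇
= 4.82 - 0.5·4.55
= 4.82 - 2.275
= 2.545

2.545


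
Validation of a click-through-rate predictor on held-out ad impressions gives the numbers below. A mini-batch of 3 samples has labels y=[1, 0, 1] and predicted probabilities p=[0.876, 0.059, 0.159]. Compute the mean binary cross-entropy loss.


L[0] = -ln(0.876) = 0.1324
L[1] = -ln(1-0.059) = -ln(0.941) = 0.0608
L[2] = -ln(0.159) = 1.8389
mean = (0.1324 + 0.0608 + 1.8389)/3 = 0.6774

0.6774


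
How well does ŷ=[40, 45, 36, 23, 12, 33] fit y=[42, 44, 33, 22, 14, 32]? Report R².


ȳ = 31.1667
SS_res = Σ(y-ŷ)² = 20
SS_tot = Σ(y-ȳ)² = 664.83
R² = 1 - SS_res/SS_tot = 1 - 0.0301 = 0.9699

0.9699


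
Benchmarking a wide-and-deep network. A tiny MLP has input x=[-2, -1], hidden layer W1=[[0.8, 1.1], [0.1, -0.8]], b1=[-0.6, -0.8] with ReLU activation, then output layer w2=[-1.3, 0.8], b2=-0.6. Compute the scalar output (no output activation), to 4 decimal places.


z1[0] = (0.8)·(-2) + (1.1)·(-1) - 0.6 = -3.3
z1[1] = (0.1)·(-2) + (-0.8)·(-1) - 0.8 = -0.2
h = ReLU(z1) = [0.0, 0.0]
output = (-1.3)·(0.0) + (0.8)·(0.0) - 0.6 = -0.6

-0.6


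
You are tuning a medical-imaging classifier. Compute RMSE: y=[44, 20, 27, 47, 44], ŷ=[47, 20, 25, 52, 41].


MSE = 47/5 = 9.4
RMSE = √(47/5) = 3.0659

3.0659


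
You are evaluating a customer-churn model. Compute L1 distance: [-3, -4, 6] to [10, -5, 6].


d = |-3-10| + |-4+ 5| + |6-6|
  = 13 + 1 + 0
  = 14

14


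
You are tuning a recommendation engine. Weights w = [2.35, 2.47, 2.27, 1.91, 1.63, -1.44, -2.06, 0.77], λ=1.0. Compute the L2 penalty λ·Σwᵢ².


‖w‖₂² = (2.35)² + (2.47)² + (2.27)² + (1.91)² + (1.63)² + (-1.44)² + (-2.06)² + (0.77)²
     = 5.5225 + 6.1009 + 5.1529 + 3.6481 + 2.6569 + 2.0736 + 4.2436 + 0.5929
     = 29.9914
λ·‖w‖₂² = 1.0·29.9914 = 29.9914

29.9914


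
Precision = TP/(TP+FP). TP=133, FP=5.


Precision = TP/(TP+FP)
= 133/(133+5)
= 133/138 = 96.38%

96.38%


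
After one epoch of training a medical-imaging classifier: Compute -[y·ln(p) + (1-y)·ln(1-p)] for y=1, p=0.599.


BCE = -[y·ln(p) + (1-y)·ln(1-p)]
= -1·ln(0.599) - 0
= -ln(0.599) = 0.5125

0.5125


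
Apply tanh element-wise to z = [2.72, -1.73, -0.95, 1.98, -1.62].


tanh(2.72) = 0.9914
tanh(-1.73) = -0.9391
tanh(-0.95) = -0.7398
tanh(1.98) = 0.9626
tanh(-1.62) = -0.9246
result = [0.9914, -0.9391, -0.7398, 0.9626, -0.9246]

[0.9914, -0.9391, -0.7398, 0.9626, -0.9246]


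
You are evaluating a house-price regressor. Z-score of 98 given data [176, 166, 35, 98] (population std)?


μ = 118.75, σ = 56.9095
z = (98 - 118.75)/56.9095 = -0.3646

-0.3646


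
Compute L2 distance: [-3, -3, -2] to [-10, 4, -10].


d = √((-3+ 10)² + (-3-4)² + (-2+ 10)²)
  = √(49 + 49 + 64)
  = √162 = 12.7279

12.7279


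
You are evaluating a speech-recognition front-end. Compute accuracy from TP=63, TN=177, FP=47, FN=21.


Accuracy = (TP+TN)/(TP+TN+FP+FN)
= (63+177)/(308)
= 240/308 = 77.92%

77.92%


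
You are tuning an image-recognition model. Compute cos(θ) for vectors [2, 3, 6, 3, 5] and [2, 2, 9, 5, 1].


A·B = 2·2 + 3·2 + 6·9 + 3·5 + 5·1 = 84
‖A‖ = √83 = 9.1104, ‖B‖ = √115 = 10.7238
cos = 84/(√83·√115) = 84/√9545 = 0.8598

0.8598


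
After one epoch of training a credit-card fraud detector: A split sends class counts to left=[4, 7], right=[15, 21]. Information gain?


Parent = [19, 28], H_parent = 0.9734
H_left = 0.9457 (n=11), H_right = 0.9799 (n=36)
H_children = (11/47)·0.9457 + (36/47)·0.9799 = 0.9719
IG = 0.9734 - 0.9719 = 0.0015

0.0015


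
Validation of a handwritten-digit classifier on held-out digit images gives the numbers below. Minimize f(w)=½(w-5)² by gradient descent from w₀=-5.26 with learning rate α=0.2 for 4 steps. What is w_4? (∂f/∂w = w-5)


step 1: grad = -5.26-5 = -10.26; w = -5.26 - 0.2·(-10.26) = -3.208
step 2: grad = -3.208-5 = -8.208; w = -3.208 - 0.2·(-8.208) = -1.5664
step 3: grad = -1.5664-5 = -6.5664; w = -1.5664 - 0.2·(-6.5664) = -0.25312
step 4: grad = -0.25312-5 = -5.25312; w = -0.25312 - 0.2·(-5.25312) = 0.797504

0.797504


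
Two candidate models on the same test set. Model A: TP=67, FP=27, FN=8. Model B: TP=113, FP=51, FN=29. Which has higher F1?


Model A: P=67/94=0.7128, R=67/75=0.8933, F1=2PR/(P+R)=2TP/(2TP+FP+FN)=134/169=0.7929
Model B: P=113/164=0.689, R=113/142=0.7958, F1=2PR/(P+R)=2TP/(2TP+FP+FN)=226/306=0.7386
0.7929 > 0.7386 → Model A

Model A


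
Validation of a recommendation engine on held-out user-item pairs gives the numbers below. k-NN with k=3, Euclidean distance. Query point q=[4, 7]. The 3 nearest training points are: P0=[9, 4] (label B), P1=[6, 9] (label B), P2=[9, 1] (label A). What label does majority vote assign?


d(q,P0) = 5.831  (label B)
d(q,P1) = 2.8284  (label B)
d(q,P2) = 7.8102  (label A)
Votes: A=1, B=2
Majority → B

B


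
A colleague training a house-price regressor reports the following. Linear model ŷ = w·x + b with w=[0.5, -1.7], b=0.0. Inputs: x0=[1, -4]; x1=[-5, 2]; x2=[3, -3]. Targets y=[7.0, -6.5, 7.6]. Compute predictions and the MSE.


ŷ0 = (0.5)·(1) + (-1.7)·(-4) + 0.0 = 7.3
ŷ1 = (0.5)·(-5) + (-1.7)·(2) + 0.0 = -5.9
ŷ2 = (0.5)·(3) + (-1.7)·(-3) + 0.0 = 6.6
errors² = [0.09, 0.36, 1.0]
MSE = 1.4500/3 = 0.4833

0.4833


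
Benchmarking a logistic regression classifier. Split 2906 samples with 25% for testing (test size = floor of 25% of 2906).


Test = ⌊2906·25/100⌋ = 726
Train = 2906 - 726 = 2180

Train: 2180, Test: 726


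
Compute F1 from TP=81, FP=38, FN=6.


Precision = 81/119 = 0.6807
Recall = 81/87 = 0.931
F1 = 2·P·R/(P+R) = 2·TP/(2·TP+FP+FN) = 162/(162+38+6) = 162/206 = 0.7864

0.7864


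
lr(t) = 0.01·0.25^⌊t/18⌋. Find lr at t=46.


n_drops = ⌊46/18⌋ = 2
lr = 0.01·0.25^2 = 0.01·0.0625 = 0.000625

0.000625


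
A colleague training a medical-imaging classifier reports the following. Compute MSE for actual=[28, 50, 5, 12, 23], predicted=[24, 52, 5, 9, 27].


Squared errors: (28-24)²=16, (50-52)²=4, (5-5)²=0, (12-9)²=9, (23-27)²=16
Sum = 45
MSE = 45/5 = 9

9


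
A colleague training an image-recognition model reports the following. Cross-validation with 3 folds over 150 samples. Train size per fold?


Fold size = 150/3 = 50
Training per fold = 150 - 50 = 100

100


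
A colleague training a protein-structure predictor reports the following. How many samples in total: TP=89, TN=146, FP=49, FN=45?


Total = TP + TN + FP + FN
= 89 + 146 + 49 + 45
= 329
(Predicted positive: 138, predicted negative: 191)

329


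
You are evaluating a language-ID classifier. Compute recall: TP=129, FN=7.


Recall = TP/(TP+FN)
= 129/(129+7)
= 129/136 = 94.85%

94.85%


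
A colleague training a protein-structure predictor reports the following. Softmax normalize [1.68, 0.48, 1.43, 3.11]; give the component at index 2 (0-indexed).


Exponentials: e^1.68=5.3656, e^0.48=1.6161, e^1.43=4.1787, e^3.11=22.421
Sum = 33.5814
Softmax = [0.1598, 0.0481, 0.1244, 0.6677]
p[2] = 4.1787/33.5814 = 0.1244

0.1244


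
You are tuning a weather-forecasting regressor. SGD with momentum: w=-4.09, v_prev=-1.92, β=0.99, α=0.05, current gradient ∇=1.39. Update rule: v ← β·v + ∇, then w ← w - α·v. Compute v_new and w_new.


v_new = 0.99·-1.92 + 1.39 = -1.9008 + 1.39 = -0.5108
w_new = -4.09 - 0.05·-0.5108 = -4.09 + 0.02554 = -4.06446

v_new=-0.5108, w_new=-4.06446


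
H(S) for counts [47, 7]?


Probabilities: [47/54, 7/54] ≈ [0.8704, 0.1296]
H = -((47/54)·log₂(47/54) + (7/54)·log₂(7/54))
  = 0.5564 bits

0.5564 bits


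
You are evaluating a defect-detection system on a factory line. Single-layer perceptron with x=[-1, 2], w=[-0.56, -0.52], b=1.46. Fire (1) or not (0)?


z = (-1)·(-0.56) + (2)·(-0.52) + 1.46
  = 0.98
step(z) = 1 (z≥0)

1


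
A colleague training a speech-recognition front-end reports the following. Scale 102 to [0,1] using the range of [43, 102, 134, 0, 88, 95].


min=0, max=134
(102-0)/(134-0) = 102/134 = 0.7612

0.7612


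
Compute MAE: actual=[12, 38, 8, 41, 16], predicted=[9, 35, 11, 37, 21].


Absolute errors: |12-9|=3, |38-35|=3, |8-11|=3, |41-37|=4, |16-21|=5
Sum = 18
MAE = 18/5 = 18/5

18/5


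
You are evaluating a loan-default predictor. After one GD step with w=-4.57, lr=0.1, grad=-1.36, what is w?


w_new = w - α·∇
= -4.57 - 0.1·-1.36
= -4.57 + 0.136
= -4.434

-4.434


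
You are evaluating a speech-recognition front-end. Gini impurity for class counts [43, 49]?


Probabilities: [43/92, 49/92] ≈ [0.4674, 0.5326]
Σpᵢ² = (1849 + 2401)/92² = 4250/8464
Gini = 1 - Σpᵢ² = 1 - 4250/8464 = 0.4979

0.4979


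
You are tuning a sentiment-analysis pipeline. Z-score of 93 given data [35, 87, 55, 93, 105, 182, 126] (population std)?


μ = 97.5714, σ = 44.4839
z = (93 - 97.5714)/44.4839 = -0.1028

-0.1028


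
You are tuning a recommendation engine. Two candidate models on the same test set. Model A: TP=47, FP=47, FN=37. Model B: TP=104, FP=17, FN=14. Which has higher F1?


Model A: P=47/94=0.5, R=47/84=0.5595, F1=2PR/(P+R)=2TP/(2TP+FP+FN)=94/178=0.5281
Model B: P=104/121=0.8595, R=104/118=0.8814, F1=2PR/(P+R)=2TP/(2TP+FP+FN)=208/239=0.8703
0.5281 < 0.8703 → Model B

Model B


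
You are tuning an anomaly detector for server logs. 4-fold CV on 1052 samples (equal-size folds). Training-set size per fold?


Fold size = 1052/4 = 263
Training per fold = 1052 - 263 = 789

789


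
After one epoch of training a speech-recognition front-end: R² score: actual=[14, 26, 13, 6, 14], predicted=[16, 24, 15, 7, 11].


ȳ = 14.6
SS_res = Σ(y-ŷ)² = 22
SS_tot = Σ(y-ȳ)² = 207.2
R² = 1 - SS_res/SS_tot = 1 - 0.1062 = 0.8938

0.8938


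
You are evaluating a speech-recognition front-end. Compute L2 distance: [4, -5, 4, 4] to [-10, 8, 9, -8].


d = √((4+ 10)² + (-5-8)² + (4-9)² + (4+ 8)²)
  = √(196 + 169 + 25 + 144)
  = √534 = 23.1084

23.1084


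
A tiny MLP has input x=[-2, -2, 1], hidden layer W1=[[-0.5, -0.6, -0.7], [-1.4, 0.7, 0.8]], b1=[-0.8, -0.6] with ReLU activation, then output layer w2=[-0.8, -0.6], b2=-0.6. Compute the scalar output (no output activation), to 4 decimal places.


z1[0] = (-0.5)·(-2) + (-0.6)·(-2) + (-0.7)·(1) - 0.8 = 0.7
z1[1] = (-1.4)·(-2) + (0.7)·(-2) + (0.8)·(1) - 0.6 = 1.6
h = ReLU(z1) = [0.7, 1.6]
output = (-0.8)·(0.7) + (-0.6)·(1.6) - 0.6 = -2.12

-2.12


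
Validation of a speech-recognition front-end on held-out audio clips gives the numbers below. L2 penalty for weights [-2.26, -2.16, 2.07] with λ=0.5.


‖w‖₂² = (-2.26)² + (-2.16)² + (2.07)²
     = 5.1076 + 4.6656 + 4.2849
     = 14.0581
λ·‖w‖₂² = 0.5·14.0581 = 7.02905

7.02905


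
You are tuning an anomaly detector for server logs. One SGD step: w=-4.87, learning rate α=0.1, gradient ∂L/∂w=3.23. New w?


w_new = w - α·∇
= -4.87 - 0.1·3.23
= -4.87 - 0.323
= -5.193

-5.193


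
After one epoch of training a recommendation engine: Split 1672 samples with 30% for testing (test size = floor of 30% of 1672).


Test = ⌊1672·30/100⌋ = 501
Train = 1672 - 501 = 1171

Train: 1171, Test: 501


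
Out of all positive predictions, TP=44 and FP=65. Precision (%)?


Precision = TP/(TP+FP)
= 44/(44+65)
= 44/109 = 40.37%

40.37%


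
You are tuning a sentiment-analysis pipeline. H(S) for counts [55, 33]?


Probabilities: [55/88, 33/88] ≈ [0.625, 0.375]
H = -((55/88)·log₂(55/88) + (33/88)·log₂(33/88))
  = 0.9544 bits

0.9544 bits


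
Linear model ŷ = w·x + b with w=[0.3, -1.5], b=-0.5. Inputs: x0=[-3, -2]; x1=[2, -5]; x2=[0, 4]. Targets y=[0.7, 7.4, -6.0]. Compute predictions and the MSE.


ŷ0 = (0.3)·(-3) + (-1.5)·(-2) - 0.5 = 1.6
ŷ1 = (0.3)·(2) + (-1.5)·(-5) - 0.5 = 7.6
ŷ2 = (0.3)·(0) + (-1.5)·(4) - 0.5 = -6.5
errors² = [0.81, 0.04, 0.25]
MSE = 1.1000/3 = 0.3667

0.3667


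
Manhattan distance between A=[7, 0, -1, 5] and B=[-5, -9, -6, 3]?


d = |7+ 5| + |0+ 9| + |-1+ 6| + |5-3|
  = 12 + 9 + 5 + 2
  = 28

28


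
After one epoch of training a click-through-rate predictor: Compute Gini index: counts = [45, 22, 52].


Probabilities: [45/119, 22/119, 52/119] ≈ [0.3782, 0.1849, 0.437]
Σpᵢ² = (2025 + 484 + 2704)/119² = 5213/14161
Gini = 1 - Σpᵢ² = 1 - 5213/14161 = 0.6319

0.6319
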